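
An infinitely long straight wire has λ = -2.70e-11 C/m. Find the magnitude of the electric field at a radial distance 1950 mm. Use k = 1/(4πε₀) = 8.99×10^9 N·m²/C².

Take a coaxial cylindrical Gaussian surface of radius r = 1950 mm and length L.
Q_enc = λL, so λ_enc = -2.70×10^-11 C/m.
Since E is radial and uniform over the curved surface, Φ = E·2πrL = Q_enc/ε₀ = λ_enc L/ε₀.
E = 2k|λ_enc|/r = 2(8.99×10^9)(2.70e-11)/(1.95) = 0.249 N/C.

|E| ≈ 0.249 N/C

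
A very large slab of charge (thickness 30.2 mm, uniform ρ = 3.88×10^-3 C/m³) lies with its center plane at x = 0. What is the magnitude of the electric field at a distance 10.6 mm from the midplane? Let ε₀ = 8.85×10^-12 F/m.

By symmetry E is perpendicular to the slab. A Gaussian pillbox from −10.6 mm to +10.6 mm (face area A) lies entirely within the slab.
Q_enc = ρ·(2x)·A and flux = 2EA, so 2EA = 2ρxA/ε₀ ⇒ E = |ρ|x/ε₀.
E = (3.88e-3)(0.0106)/(8.85×10^-12) = 4.65×10^6 N/C.

E ≈ 4.65×10^6 V/m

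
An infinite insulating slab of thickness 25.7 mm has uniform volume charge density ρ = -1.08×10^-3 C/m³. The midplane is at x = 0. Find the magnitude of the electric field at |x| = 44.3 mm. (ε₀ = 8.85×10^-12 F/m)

1.57e6 N/C

The point |x| = 44.3 mm lies outside the slab (half-thickness 0.01285 m). A symmetric pillbox spanning the full slab encloses Q_enc = ρ·d·A.
Flux = 2EA ⇒ E = |ρ|d/(2ε₀), independent of distance outside.
E = (1.08×10^-3)(0.0257)/(2·8.85×10^-12) = 1.57×10^6 N/C.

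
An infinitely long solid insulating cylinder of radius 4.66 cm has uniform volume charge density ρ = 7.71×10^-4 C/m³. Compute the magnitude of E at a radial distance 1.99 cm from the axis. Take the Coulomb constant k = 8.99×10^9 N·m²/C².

|E| ≈ 8.67×10^5 N/C

By cylindrical symmetry E is radial; use a coaxial Gaussian cylinder of radius 1.99 cm and length L (r < R).
Charge inside radius r per length L is ρ·πr²·L, so λ_enc = ρπr² = 9.592e-7 C/m.
By Gauss's law (flux through the curved wall only), E·2πrL = λ_enc L/ε₀.
E = 2k|λ_enc|/r = 2(8.99×10^9)(9.592×10^-7)/(0.0199) = 8.67×10^5 N/C.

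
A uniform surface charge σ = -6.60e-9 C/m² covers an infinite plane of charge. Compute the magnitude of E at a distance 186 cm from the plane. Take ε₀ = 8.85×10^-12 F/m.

|E| = 373 N/C

The symmetry is planar: E is normal to the sheet and the same magnitude on both sides. Take a pillbox straddling the sheet with end-cap area A.
Only the two end caps contribute flux: Φ = 2EA. With Q_enc = σA, Gauss's law gives E = |σ|/(2ε₀).
E = |σ|/(2ε₀) = (6.60e-9)/(2·8.85×10^-12) = 373 N/C.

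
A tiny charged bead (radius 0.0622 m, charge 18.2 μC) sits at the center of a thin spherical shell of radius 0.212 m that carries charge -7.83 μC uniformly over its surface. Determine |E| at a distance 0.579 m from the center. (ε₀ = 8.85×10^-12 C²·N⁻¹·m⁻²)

By spherical symmetry E is radial; choose a Gaussian sphere of radius r = 0.579 m (r > 0.212 m, enclosing both).
Q_enc = (18.2 μC) + (-7.83 μC) = 1.037×10^-5 C.
Applying ∮E·dA = Q_enc/ε₀ with Φ = E(4πr²):
E = |Q_enc|/(4πε₀r²) = (1.037e-5)/(4π·8.85×10^-12·(0.579)²) = 2.78×10^5 N/C.

|E| ≈ 2.78e5 N/C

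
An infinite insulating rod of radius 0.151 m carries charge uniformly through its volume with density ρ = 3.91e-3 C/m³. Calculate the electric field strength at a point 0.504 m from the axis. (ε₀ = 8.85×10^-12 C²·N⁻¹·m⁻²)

|E| = 9.99e6 N/C

By cylindrical symmetry E is radial; use a coaxial Gaussian cylinder of radius 0.504 m and length L (r > 0.151 m, full cross-section enclosed).
λ_enc = ρ·πR² = (3.91×10^-3)π(0.151)² = 2.801×10^-4 C/m.
Gauss's law: E·2πrL = λ_enc L/ε₀.
E = |λ_enc|/(2πε₀r) = (2.801e-4)/(2π·8.85×10^-12·0.504) = 9.99e6 N/C.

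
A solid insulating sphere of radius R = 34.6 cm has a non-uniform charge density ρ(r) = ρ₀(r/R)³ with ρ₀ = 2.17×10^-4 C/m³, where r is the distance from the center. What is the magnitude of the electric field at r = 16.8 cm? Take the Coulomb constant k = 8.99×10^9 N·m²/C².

|E| = 7.86×10^4 N/C

By spherical symmetry E is radial; choose a Gaussian sphere of radius r = 16.8 cm (r < R).
Integrate the density: Q_enc = 4π ∫₀^r ρ₀(r'/R)^3 r'² dr' = 4πρ₀ r^6/(6·R³) = 2.467e-7 C.
Gauss's law: E·4πr² = Q_enc/ε₀.
E = k|Q_enc|/r² = (8.99×10^9)(2.467×10^-7)/(0.168)² = 7.86×10^4 N/C.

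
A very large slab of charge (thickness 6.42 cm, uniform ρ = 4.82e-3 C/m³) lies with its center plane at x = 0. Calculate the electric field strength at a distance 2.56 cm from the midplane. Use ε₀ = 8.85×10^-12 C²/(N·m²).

By symmetry E is perpendicular to the slab. A Gaussian pillbox from −2.56 cm to +2.56 cm (face area A) lies entirely within the slab.
Q_enc = ρ·(2x)·A and flux = 2EA, so 2EA = 2ρxA/ε₀ ⇒ E = |ρ|x/ε₀.
E = (4.82×10^-3)(0.0256)/(8.85×10^-12) = 1.39×10^7 N/C.

|E| = 1.39e7 N/C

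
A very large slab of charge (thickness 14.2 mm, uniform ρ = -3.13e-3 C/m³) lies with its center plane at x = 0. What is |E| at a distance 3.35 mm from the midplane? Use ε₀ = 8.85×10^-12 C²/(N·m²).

By symmetry E is perpendicular to the slab. A Gaussian pillbox from −3.35 mm to +3.35 mm (face area A) lies entirely within the slab.
Q_enc = ρ·(2x)·A and flux = 2EA, so 2EA = 2ρxA/ε₀ ⇒ E = |ρ|x/ε₀.
E = (3.13×10^-3)(0.00335)/(8.85×10^-12) = 1.18×10^6 N/C.

|E| = 1.18e6 V/m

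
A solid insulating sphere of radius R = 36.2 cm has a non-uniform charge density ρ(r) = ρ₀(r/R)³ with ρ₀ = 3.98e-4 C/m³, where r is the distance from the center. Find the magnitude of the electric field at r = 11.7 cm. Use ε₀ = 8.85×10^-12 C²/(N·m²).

E = 2.96e4 N/C

Use a concentric Gaussian sphere at r = 11.7 cm (r < R).
Integrate the density: Q_enc = 4π ∫₀^r ρ₀(r'/R)^3 r'² dr' = 4πρ₀ r^6/(6·R³) = 4.507×10^-8 C.
Gauss's law: E·4πr² = Q_enc/ε₀.
E = |Q_enc|/(4πε₀r²) = (4.507×10^-8)/(4π·8.85×10^-12·(0.117)²) = 2.96e4 N/C.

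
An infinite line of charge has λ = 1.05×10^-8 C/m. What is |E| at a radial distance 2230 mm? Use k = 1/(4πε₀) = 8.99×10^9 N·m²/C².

Coaxial Gaussian cylinder, radius r = 2230 mm, length L.
Q_enc = λL, so λ_enc = 1.05e-8 C/m.
Since E is radial and uniform over the curved surface, Φ = E·2πrL = Q_enc/ε₀ = λ_enc L/ε₀.
E = 2k|λ_enc|/r = 2(8.99×10^9)(1.05e-8)/(2.23) = 84.7 N/C.

84.7 N/C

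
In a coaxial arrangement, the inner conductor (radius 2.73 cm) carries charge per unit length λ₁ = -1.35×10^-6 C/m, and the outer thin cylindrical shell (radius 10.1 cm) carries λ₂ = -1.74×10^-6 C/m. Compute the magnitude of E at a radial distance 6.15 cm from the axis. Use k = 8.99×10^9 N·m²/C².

E = 3.95×10^5 N/C

Take a coaxial cylindrical Gaussian surface of radius r = 6.15 cm and length L (between the conductors, 2.73 cm < r < 10.1 cm).
The shell at 10.1 cm lies outside the Gaussian surface, so λ_enc = λ₁ = -1.35e-6 C/m.
By Gauss's law (flux through the curved wall only), E·2πrL = λ_enc L/ε₀.
E = 2k|λ_enc|/r = 2(8.99×10^9)(1.35×10^-6)/(0.0615) = 3.95e5 N/C.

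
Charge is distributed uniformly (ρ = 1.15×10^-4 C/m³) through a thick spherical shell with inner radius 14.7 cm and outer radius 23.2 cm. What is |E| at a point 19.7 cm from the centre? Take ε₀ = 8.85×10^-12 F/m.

4.99×10^5 V/m

Symmetry ⇒ E = E(r) r̂. Gaussian sphere of radius r = 19.7 cm (within the shell material, 14.7 cm < r < 23.2 cm).
Enclosed charge is the volume from a to r: Q_enc = (4π/3)ρ(r³ − a³) = 2.153×10^-6 C.
Gauss's law: E·4πr² = Q_enc/ε₀.
E = |Q_enc|/(4πε₀r²) = (2.153e-6)/(4π·8.85×10^-12·(0.197)²) = 4.99×10^5 N/C.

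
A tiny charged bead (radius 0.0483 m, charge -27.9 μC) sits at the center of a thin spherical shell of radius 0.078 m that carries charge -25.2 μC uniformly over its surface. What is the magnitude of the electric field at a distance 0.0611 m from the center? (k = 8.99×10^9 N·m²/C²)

6.72×10^7 V/m

Take a concentric spherical Gaussian surface of radius r = 0.0611 m (between the bodies, 0.0483 m < r < 0.078 m).
Only the inner charge is enclosed; the outer shell contributes nothing inside itself. Q_enc = -27.9 μC = -2.79e-5 C.
Gauss's law: E·4πr² = Q_enc/ε₀.
E = k|Q_enc|/r² = (8.99×10^9)(2.79×10^-5)/(0.0611)² = 6.72e7 N/C.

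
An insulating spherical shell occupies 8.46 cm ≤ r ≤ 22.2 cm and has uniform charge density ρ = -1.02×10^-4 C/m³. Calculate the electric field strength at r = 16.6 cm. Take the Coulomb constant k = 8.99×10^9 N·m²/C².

By spherical symmetry E is radial; choose a Gaussian sphere of radius r = 16.6 cm (within the shell material, 8.46 cm < r < 22.2 cm).
Only the shell between 8.46 cm and r is enclosed: Q_enc = ρ·(4π/3)(r³ − a³) = (-1.02×10^-4)·(4π/3)·((0.166)³ − (0.0846)³) = -1.696×10^-6 C.
Since E is radial and uniform over the Gaussian sphere, Φ = E·4πr² = Q_enc/ε₀.
E = k|Q_enc|/r² = (8.99×10^9)(1.696e-6)/(0.166)² = 5.53×10^5 N/C.

E = 5.53×10^5 N/C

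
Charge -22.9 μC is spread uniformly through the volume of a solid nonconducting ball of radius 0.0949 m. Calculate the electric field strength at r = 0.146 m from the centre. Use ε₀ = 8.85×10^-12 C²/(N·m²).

Use a concentric Gaussian sphere at r = 0.146 m (r > R, so the entire charge is enclosed).
Q_enc = -22.9 μC = -2.29×10^-5 C.
Applying ∮E·dA = Q_enc/ε₀ with Φ = E(4πr²):
E = |Q_enc|/(4πε₀r²) = (2.29×10^-5)/(4π·8.85×10^-12·(0.146)²) = 9.66×10^6 N/C.

|E| = 9.66×10^6 V/m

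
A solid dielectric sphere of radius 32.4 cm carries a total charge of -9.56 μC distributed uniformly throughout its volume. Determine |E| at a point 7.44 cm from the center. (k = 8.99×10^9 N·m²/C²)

|E| ≈ 1.88×10^5 N/C

Use a concentric Gaussian sphere at r = 7.44 cm (r < R).
For a uniform sphere the enclosed fraction is (r/R)³, so Q_enc = (-9.56 μC)(0.0744/0.324)³ = -1.158e-7 C.
Since E is radial and uniform over the Gaussian sphere, Φ = E·4πr² = Q_enc/ε₀.
E = k|Q_enc|/r² = (8.99×10^9)(1.158e-7)/(0.0744)² = 1.88e5 N/C.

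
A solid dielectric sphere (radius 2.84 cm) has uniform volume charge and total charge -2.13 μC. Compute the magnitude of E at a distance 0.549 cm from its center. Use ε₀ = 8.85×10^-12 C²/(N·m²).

By spherical symmetry E is radial; choose a Gaussian sphere of radius r = 0.549 cm (r < R).
Only the charge within r is enclosed: Q_enc = Q·(r/R)³ = (-2.13 μC)·(0.549 cm/2.84 cm)³ = -1.539e-8 C.
Gauss's law: E·4πr² = Q_enc/ε₀.
E = |Q_enc|/(4πε₀r²) = (1.539e-8)/(4π·8.85×10^-12·(0.00549)²) = 4.59×10^6 N/C.

|E| ≈ 4.59×10^6 N/C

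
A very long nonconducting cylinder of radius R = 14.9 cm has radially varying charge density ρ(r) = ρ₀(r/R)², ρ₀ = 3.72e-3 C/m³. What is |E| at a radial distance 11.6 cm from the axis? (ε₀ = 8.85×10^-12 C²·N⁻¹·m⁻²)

E = 7.39×10^6 N/C

Coaxial Gaussian cylinder, radius r = 11.6 cm, length L (r < R).
λ_enc = ∫₀^r ρ(r')·2πr' dr' = (2πρ₀/R²)·r^4/4 = 4.766×10^-5 C/m.
By Gauss's law (flux through the curved wall only), E·2πrL = λ_enc L/ε₀.
E = |λ_enc|/(2πε₀r) = (4.766×10^-5)/(2π·8.85×10^-12·0.116) = 7.39×10^6 N/C.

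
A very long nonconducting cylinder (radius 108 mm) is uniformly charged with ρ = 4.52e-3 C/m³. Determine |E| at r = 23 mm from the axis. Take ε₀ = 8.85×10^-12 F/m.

|E| = 5.87×10^6 N/C

Take a coaxial cylindrical Gaussian surface of radius r = 23 mm and length L (r < R).
Enclosed charge per unit length: λ_enc = ρ·πr² = (4.52×10^-3)π(0.023)² = 7.512×10^-6 C/m.
Applying ∮E·dA = Q_enc/ε₀ with the end caps contributing no flux:
E = |λ_enc|/(2πε₀r) = (7.512×10^-6)/(2π·8.85×10^-12·0.023) = 5.87×10^6 N/C.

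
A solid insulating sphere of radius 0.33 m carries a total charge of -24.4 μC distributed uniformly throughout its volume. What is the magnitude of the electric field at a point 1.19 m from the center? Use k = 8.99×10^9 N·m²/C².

Use a concentric Gaussian sphere at r = 1.19 m (r > R, so the entire charge is enclosed).
Q_enc = -24.4 μC = -2.44×10^-5 C.
Since E is radial and uniform over the Gaussian sphere, Φ = E·4πr² = Q_enc/ε₀.
E = k|Q_enc|/r² = (8.99×10^9)(2.44×10^-5)/(1.19)² = 1.55×10^5 N/C.

|E| = 1.55×10^5 N/C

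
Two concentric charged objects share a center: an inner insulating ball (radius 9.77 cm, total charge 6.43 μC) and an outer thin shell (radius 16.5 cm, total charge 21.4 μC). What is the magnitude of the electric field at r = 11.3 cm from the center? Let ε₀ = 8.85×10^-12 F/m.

Take a concentric spherical Gaussian surface of radius r = 11.3 cm (between the bodies, 9.77 cm < r < 16.5 cm).
The shell at 16.5 cm lies outside the Gaussian surface, so Q_enc = 6.43 μC = 6.43×10^-6 C.
By Gauss's law, ∮E·dA = E·4πr² = Q_enc/ε₀.
E = |Q_enc|/(4πε₀r²) = (6.43×10^-6)/(4π·8.85×10^-12·(0.113)²) = 4.53×10^6 N/C.

E = 4.53e6 V/m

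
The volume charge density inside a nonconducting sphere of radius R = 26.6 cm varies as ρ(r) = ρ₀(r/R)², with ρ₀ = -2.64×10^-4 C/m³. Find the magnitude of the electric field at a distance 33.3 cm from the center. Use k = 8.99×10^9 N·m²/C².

|E| ≈ 1.01×10^6 V/m

Take a concentric spherical Gaussian surface of radius r = 33.3 cm (r > R, all charge enclosed).
Q_enc = 4π ∫₀^R ρ₀(r'/R)^2 r'² dr' = 4πρ₀R³/5 = -1.249×10^-5 C.
By Gauss's law, ∮E·dA = E·4πr² = Q_enc/ε₀.
E = k|Q_enc|/r² = (8.99×10^9)(1.249×10^-5)/(0.333)² = 1.01×10^6 N/C.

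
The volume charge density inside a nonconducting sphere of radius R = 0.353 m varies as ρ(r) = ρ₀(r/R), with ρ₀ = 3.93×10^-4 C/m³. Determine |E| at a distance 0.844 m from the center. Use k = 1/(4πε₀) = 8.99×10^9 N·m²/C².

By spherical symmetry E is radial; choose a Gaussian sphere of radius r = 0.844 m (r > R, all charge enclosed).
Q_enc = 4π ∫₀^R ρ₀(r'/R)^1 r'² dr' = 4πρ₀R³/4 = 5.431e-5 C.
Since E is radial and uniform over the Gaussian sphere, Φ = E·4πr² = Q_enc/ε₀.
E = k|Q_enc|/r² = (8.99×10^9)(5.431×10^-5)/(0.844)² = 6.85e5 N/C.

6.85×10^5 V/m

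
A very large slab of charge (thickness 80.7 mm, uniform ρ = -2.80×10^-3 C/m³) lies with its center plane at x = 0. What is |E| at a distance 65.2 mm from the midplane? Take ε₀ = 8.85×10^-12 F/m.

1.28e7 V/m

The point |x| = 65.2 mm lies outside the slab (half-thickness 0.04035 m). A symmetric pillbox spanning the full slab encloses Q_enc = ρ·d·A.
Flux = 2EA ⇒ E = |ρ|d/(2ε₀), independent of distance outside.
E = (2.80×10^-3)(0.0807)/(2·8.85×10^-12) = 1.28×10^7 N/C.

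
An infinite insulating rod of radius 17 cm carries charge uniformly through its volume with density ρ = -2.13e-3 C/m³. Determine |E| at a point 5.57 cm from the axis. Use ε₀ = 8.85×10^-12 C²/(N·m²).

E ≈ 6.70×10^6 V/m

Take a coaxial cylindrical Gaussian surface of radius r = 5.57 cm and length L (r < R).
Enclosed charge per unit length: λ_enc = ρ·πr² = (-2.13e-3)π(0.0557)² = -2.076e-5 C/m.
Since E is radial and uniform over the curved surface, Φ = E·2πrL = Q_enc/ε₀ = λ_enc L/ε₀.
E = |λ_enc|/(2πε₀r) = (2.076×10^-5)/(2π·8.85×10^-12·0.0557) = 6.70e6 N/C.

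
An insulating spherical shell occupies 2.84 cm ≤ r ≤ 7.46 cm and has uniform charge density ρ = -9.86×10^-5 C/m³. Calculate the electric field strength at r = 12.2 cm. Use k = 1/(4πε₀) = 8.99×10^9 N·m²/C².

Use a concentric Gaussian sphere at r = 12.2 cm (r > 7.46 cm, enclosing the whole shell).
Q_enc = ρ·(4π/3)(b³ − a³) = (-9.86×10^-5)·(4π/3)·((0.0746)³ − (0.0284)³) = -1.62e-7 C.
Gauss's law: E·4πr² = Q_enc/ε₀.
E = k|Q_enc|/r² = (8.99×10^9)(1.62×10^-7)/(0.122)² = 9.79e4 N/C.

9.79×10^4 N/C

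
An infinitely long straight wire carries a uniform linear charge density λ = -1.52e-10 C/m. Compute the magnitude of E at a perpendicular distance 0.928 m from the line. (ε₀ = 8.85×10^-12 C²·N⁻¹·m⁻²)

E = 2.95 V/m

Coaxial Gaussian cylinder, radius r = 0.928 m, length L.
Q_enc = λL, so λ_enc = -1.52×10^-10 C/m.
By Gauss's law (flux through the curved wall only), E·2πrL = λ_enc L/ε₀.
E = |λ_enc|/(2πε₀r) = (1.52e-10)/(2π·8.85×10^-12·0.928) = 2.95 N/C.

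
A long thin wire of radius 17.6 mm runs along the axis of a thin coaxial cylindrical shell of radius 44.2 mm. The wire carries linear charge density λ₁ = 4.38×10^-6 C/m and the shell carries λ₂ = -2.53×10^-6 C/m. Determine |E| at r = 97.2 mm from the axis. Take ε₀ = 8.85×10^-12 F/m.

3.42×10^5 N/C

By cylindrical symmetry E is radial; use a coaxial Gaussian cylinder of radius 97.2 mm and length L (r > 44.2 mm, enclosing both).
λ_enc = λ₁ + λ₂ = (4.38×10^-6) + (-2.53×10^-6) = 1.85×10^-6 C/m.
Applying ∮E·dA = Q_enc/ε₀ with the end caps contributing no flux:
E = |λ_enc|/(2πε₀r) = (1.85×10^-6)/(2π·8.85×10^-12·0.0972) = 3.42×10^5 N/C.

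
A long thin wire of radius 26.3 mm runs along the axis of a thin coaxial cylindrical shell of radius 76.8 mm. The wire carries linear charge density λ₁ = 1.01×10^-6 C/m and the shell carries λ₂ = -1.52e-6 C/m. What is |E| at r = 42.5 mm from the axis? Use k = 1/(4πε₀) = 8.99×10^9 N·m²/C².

By cylindrical symmetry E is radial; use a coaxial Gaussian cylinder of radius 42.5 mm and length L (between the conductors, 26.3 mm < r < 76.8 mm).
Only the inner wire is enclosed; the outer shell contributes nothing inside itself. λ_enc = λ₁ = 1.01×10^-6 C/m.
By Gauss's law (flux through the curved wall only), E·2πrL = λ_enc L/ε₀.
E = 2k|λ_enc|/r = 2(8.99×10^9)(1.01×10^-6)/(0.0425) = 4.27×10^5 N/C.

|E| ≈ 4.27e5 N/C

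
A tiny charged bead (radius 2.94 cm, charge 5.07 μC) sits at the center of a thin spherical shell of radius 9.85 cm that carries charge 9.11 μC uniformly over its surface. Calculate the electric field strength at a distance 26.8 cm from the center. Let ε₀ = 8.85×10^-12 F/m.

By spherical symmetry E is radial; choose a Gaussian sphere of radius r = 26.8 cm (r > 9.85 cm, enclosing both).
Q_enc = (5.07 μC) + (9.11 μC) = 1.418×10^-5 C.
Since E is radial and uniform over the Gaussian sphere, Φ = E·4πr² = Q_enc/ε₀.
E = |Q_enc|/(4πε₀r²) = (1.418×10^-5)/(4π·8.85×10^-12·(0.268)²) = 1.78e6 N/C.

|E| = 1.78e6 N/C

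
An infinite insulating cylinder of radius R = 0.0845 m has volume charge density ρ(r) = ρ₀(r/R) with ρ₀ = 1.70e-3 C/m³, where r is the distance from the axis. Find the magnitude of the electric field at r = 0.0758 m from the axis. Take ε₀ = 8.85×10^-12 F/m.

Coaxial Gaussian cylinder, radius r = 0.0758 m, length L (r < R).
λ_enc = ∫₀^r ρ(r')·2πr' dr' = (2πρ₀/R)·r^3/3 = 1.835×10^-5 C/m.
By Gauss's law (flux through the curved wall only), E·2πrL = λ_enc L/ε₀.
E = |λ_enc|/(2πε₀r) = (1.835×10^-5)/(2π·8.85×10^-12·0.0758) = 4.35×10^6 N/C.

E = 4.35×10^6 N/C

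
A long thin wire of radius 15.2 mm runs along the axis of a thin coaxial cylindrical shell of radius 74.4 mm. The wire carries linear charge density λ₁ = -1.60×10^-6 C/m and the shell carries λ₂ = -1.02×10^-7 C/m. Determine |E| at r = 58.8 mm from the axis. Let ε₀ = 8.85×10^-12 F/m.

Take a coaxial cylindrical Gaussian surface of radius r = 58.8 mm and length L (between the conductors, 15.2 mm < r < 74.4 mm).
Only the inner wire is enclosed; the outer shell contributes nothing inside itself. λ_enc = λ₁ = -1.60e-6 C/m.
Since E is radial and uniform over the curved surface, Φ = E·2πrL = Q_enc/ε₀ = λ_enc L/ε₀.
E = |λ_enc|/(2πε₀r) = (1.60×10^-6)/(2π·8.85×10^-12·0.0588) = 4.89e5 N/C.

E ≈ 4.89e5 N/C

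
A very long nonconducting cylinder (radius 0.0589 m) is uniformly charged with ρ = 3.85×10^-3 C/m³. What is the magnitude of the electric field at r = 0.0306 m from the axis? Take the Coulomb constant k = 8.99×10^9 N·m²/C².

Coaxial Gaussian cylinder, radius r = 0.0306 m, length L (r < R).
Enclosed charge per unit length: λ_enc = ρ·πr² = (3.85e-3)π(0.0306)² = 1.133×10^-5 C/m.
Since E is radial and uniform over the curved surface, Φ = E·2πrL = Q_enc/ε₀ = λ_enc L/ε₀.
E = 2k|λ_enc|/r = 2(8.99×10^9)(1.133×10^-5)/(0.0306) = 6.65×10^6 N/C.

E ≈ 6.65e6 V/m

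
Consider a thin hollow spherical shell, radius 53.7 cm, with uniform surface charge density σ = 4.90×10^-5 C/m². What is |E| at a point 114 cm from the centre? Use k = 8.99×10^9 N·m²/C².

By spherical symmetry E is radial; choose a Gaussian sphere of radius r = 114 cm (r > 53.7 cm).
The entire shell is enclosed: Q_enc = σ·4πR² = (4.90×10^-5)·4π·(0.537)² = 1.776×10^-4 C.
Applying ∮E·dA = Q_enc/ε₀ with Φ = E(4πr²):
E = k|Q_enc|/r² = (8.99×10^9)(1.776×10^-4)/(1.14)² = 1.23e6 N/C.

E = 1.23e6 N/C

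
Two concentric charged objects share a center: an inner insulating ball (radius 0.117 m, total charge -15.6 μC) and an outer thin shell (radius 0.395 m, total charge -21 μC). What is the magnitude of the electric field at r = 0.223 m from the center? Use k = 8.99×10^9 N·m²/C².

By spherical symmetry E is radial; choose a Gaussian sphere of radius r = 0.223 m (between the bodies, 0.117 m < r < 0.395 m).
The shell at 0.395 m lies outside the Gaussian surface, so Q_enc = -15.6 μC = -1.56e-5 C.
Applying ∮E·dA = Q_enc/ε₀ with Φ = E(4πr²):
E = k|Q_enc|/r² = (8.99×10^9)(1.56×10^-5)/(0.223)² = 2.82e6 N/C.

|E| ≈ 2.82×10^6 N/C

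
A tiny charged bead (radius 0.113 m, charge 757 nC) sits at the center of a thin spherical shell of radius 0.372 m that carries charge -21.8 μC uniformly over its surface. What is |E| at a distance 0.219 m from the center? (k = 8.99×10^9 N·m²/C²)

1.42×10^5 N/C

Symmetry ⇒ E = E(r) r̂. Gaussian sphere of radius r = 0.219 m (between the bodies, 0.113 m < r < 0.372 m).
Only the inner charge is enclosed; the outer shell contributes nothing inside itself. Q_enc = 757 nC = 7.57×10^-7 C.
Applying ∮E·dA = Q_enc/ε₀ with Φ = E(4πr²):
E = k|Q_enc|/r² = (8.99×10^9)(7.57e-7)/(0.219)² = 1.42×10^5 N/C.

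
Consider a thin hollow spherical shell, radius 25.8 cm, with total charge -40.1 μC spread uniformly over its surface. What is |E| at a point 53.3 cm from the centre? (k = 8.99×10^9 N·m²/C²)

|E| = 1.27e6 N/C

By spherical symmetry E is radial; choose a Gaussian sphere of radius r = 53.3 cm (r > 25.8 cm).
The entire shell is enclosed: Q_enc = -4.01e-5 C.
Applying ∮E·dA = Q_enc/ε₀ with Φ = E(4πr²):
E = k|Q_enc|/r² = (8.99×10^9)(4.01×10^-5)/(0.533)² = 1.27×10^6 N/C.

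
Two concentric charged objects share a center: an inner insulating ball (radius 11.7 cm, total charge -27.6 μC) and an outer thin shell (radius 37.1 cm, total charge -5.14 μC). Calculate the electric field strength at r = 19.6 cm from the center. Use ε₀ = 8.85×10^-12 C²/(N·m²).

E ≈ 6.46e6 N/C

Symmetry ⇒ E = E(r) r̂. Gaussian sphere of radius r = 19.6 cm (between the bodies, 11.7 cm < r < 37.1 cm).
Only the inner charge is enclosed; the outer shell contributes nothing inside itself. Q_enc = -27.6 μC = -2.76×10^-5 C.
Gauss's law: E·4πr² = Q_enc/ε₀.
E = |Q_enc|/(4πε₀r²) = (2.76×10^-5)/(4π·8.85×10^-12·(0.196)²) = 6.46×10^6 N/C.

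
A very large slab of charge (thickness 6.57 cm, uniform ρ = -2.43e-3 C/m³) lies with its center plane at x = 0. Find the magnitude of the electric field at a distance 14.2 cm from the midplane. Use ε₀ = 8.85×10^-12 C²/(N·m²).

The point |x| = 14.2 cm lies outside the slab (half-thickness 0.03285 m). A symmetric pillbox spanning the full slab encloses Q_enc = ρ·d·A.
Flux = 2EA ⇒ E = |ρ|d/(2ε₀), independent of distance outside.
E = (2.43e-3)(0.0657)/(2·8.85×10^-12) = 9.02×10^6 N/C.

|E| = 9.02e6 V/m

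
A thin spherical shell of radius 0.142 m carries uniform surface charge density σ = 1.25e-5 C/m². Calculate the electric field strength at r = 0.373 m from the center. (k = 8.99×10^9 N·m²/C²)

Use a concentric Gaussian sphere at r = 0.373 m (r > 0.142 m).
The entire shell is enclosed: Q_enc = σ·4πR² = (1.25×10^-5)·4π·(0.142)² = 3.167×10^-6 C.
By Gauss's law, ∮E·dA = E·4πr² = Q_enc/ε₀.
E = k|Q_enc|/r² = (8.99×10^9)(3.167×10^-6)/(0.373)² = 2.05×10^5 N/C.

E = 2.05×10^5 N/C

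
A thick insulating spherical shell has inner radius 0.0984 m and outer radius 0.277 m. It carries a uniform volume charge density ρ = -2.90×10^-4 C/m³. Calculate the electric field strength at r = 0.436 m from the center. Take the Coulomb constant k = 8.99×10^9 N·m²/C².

Use a concentric Gaussian sphere at r = 0.436 m (r > 0.277 m, enclosing the whole shell).
Q_enc = ρ·(4π/3)(b³ − a³) = (-2.90×10^-4)·(4π/3)·((0.277)³ − (0.0984)³) = -2.466×10^-5 C.
By Gauss's law, ∮E·dA = E·4πr² = Q_enc/ε₀.
E = k|Q_enc|/r² = (8.99×10^9)(2.466e-5)/(0.436)² = 1.17×10^6 N/C.

E ≈ 1.17×10^6 N/C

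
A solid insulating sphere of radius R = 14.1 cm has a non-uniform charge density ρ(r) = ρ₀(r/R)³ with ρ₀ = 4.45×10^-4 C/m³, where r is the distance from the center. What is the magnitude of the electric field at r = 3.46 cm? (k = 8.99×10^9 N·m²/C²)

Take a concentric spherical Gaussian surface of radius r = 3.46 cm (r < R).
Q_enc = ∫₀^r ρ(r')·4πr'² dr' = (4πρ₀/R³) ∫₀^r r'^5 dr' = 4πρ₀ r^6/(6·R³) = 5.705×10^-10 C.
Applying ∮E·dA = Q_enc/ε₀ with Φ = E(4πr²):
E = k|Q_enc|/r² = (8.99×10^9)(5.705e-10)/(0.0346)² = 4.28×10^3 N/C.

4.28×10^3 N/C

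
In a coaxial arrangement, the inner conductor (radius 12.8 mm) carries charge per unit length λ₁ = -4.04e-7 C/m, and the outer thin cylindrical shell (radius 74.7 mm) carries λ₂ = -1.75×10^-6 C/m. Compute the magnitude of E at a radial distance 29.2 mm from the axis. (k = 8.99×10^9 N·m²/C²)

Take a coaxial cylindrical Gaussian surface of radius r = 29.2 mm and length L (between the conductors, 12.8 mm < r < 74.7 mm).
The shell at 74.7 mm lies outside the Gaussian surface, so λ_enc = λ₁ = -4.04×10^-7 C/m.
Applying ∮E·dA = Q_enc/ε₀ with the end caps contributing no flux:
E = 2k|λ_enc|/r = 2(8.99×10^9)(4.04×10^-7)/(0.0292) = 2.49e5 N/C.

2.49e5 N/C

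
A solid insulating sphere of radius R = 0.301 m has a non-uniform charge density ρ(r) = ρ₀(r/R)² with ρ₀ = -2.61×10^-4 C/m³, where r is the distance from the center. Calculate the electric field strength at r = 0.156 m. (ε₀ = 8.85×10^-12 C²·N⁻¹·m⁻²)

2.47e5 V/m

Take a concentric spherical Gaussian surface of radius r = 0.156 m (r < R).
Integrate the density: Q_enc = 4π ∫₀^r ρ₀(r'/R)^2 r'² dr' = 4πρ₀ r^5/(5·R²) = -6.689e-7 C.
By Gauss's law, ∮E·dA = E·4πr² = Q_enc/ε₀.
E = |Q_enc|/(4πε₀r²) = (6.689×10^-7)/(4π·8.85×10^-12·(0.156)²) = 2.47e5 N/C.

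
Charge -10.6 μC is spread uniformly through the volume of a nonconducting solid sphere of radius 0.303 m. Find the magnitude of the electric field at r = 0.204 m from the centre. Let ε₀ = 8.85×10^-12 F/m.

Use a concentric Gaussian sphere at r = 0.204 m (r < R).
Only the charge within r is enclosed: Q_enc = Q·(r/R)³ = (-10.6 μC)·(0.204 m/0.303 m)³ = -3.235e-6 C.
Gauss's law: E·4πr² = Q_enc/ε₀.
E = |Q_enc|/(4πε₀r²) = (3.235×10^-6)/(4π·8.85×10^-12·(0.204)²) = 6.99×10^5 N/C.

E = 6.99×10^5 N/C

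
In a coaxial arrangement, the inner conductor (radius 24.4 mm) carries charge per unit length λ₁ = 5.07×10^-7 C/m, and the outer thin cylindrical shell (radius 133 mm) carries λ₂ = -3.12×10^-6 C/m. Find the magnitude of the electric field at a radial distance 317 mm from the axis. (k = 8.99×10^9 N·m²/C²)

Coaxial Gaussian cylinder, radius r = 317 mm, length L (r > 133 mm, enclosing both).
λ_enc = λ₁ + λ₂ = (5.07e-7) + (-3.12×10^-6) = -2.613×10^-6 C/m.
Since E is radial and uniform over the curved surface, Φ = E·2πrL = Q_enc/ε₀ = λ_enc L/ε₀.
E = 2k|λ_enc|/r = 2(8.99×10^9)(2.613e-6)/(0.317) = 1.48×10^5 N/C.

E ≈ 1.48e5 V/m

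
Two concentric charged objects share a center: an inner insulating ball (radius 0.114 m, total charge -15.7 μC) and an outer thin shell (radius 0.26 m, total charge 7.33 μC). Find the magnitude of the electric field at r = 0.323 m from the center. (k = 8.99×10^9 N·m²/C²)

By spherical symmetry E is radial; choose a Gaussian sphere of radius r = 0.323 m (r > 0.26 m, enclosing both).
Q_enc = (-15.7 μC) + (7.33 μC) = -8.37×10^-6 C.
Gauss's law: E·4πr² = Q_enc/ε₀.
E = k|Q_enc|/r² = (8.99×10^9)(8.37e-6)/(0.323)² = 7.21×10^5 N/C.

|E| ≈ 7.21×10^5 N/C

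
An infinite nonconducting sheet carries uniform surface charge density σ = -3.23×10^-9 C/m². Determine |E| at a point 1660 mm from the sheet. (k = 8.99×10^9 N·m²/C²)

By planar symmetry E is perpendicular to the sheet and uniform; use a Gaussian pillbox with flat faces of area A on each side of the sheet.
Flux Φ = 2EA and Q_enc = σA, so 2EA = σA/ε₀ ⇒ E = |σ|/(2ε₀), independent of distance.
E = 2πk|σ| = 2π(8.99×10^9)(3.23×10^-9) = 182 N/C.

182 N/C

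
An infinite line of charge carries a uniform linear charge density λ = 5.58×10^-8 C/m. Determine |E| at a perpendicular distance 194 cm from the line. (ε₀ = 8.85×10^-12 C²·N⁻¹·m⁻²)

517 N/C

By cylindrical symmetry E is radial; use a coaxial Gaussian cylinder of radius 194 cm and length L.
Q_enc = λL, so λ_enc = 5.58×10^-8 C/m.
Gauss's law: E·2πrL = λ_enc L/ε₀.
E = |λ_enc|/(2πε₀r) = (5.58×10^-8)/(2π·8.85×10^-12·1.94) = 517 N/C.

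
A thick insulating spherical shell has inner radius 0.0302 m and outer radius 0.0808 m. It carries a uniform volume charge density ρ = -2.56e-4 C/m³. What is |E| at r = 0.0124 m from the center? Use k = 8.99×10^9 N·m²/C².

E = 0

By spherical symmetry E is radial; choose a Gaussian sphere of radius r = 0.0124 m (r < 0.0302 m, inside the empty cavity).
Q_enc = 0 (all charge lies at larger r); Gauss's law gives E = 0.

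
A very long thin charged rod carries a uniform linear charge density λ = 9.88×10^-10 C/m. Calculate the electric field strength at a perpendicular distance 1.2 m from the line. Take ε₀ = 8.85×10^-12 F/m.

|E| = 14.8 N/C

By cylindrical symmetry E is radial; use a coaxial Gaussian cylinder of radius 1.2 m and length L.
Q_enc = λL, so λ_enc = 9.88×10^-10 C/m.
Gauss's law: E·2πrL = λ_enc L/ε₀.
E = |λ_enc|/(2πε₀r) = (9.88×10^-10)/(2π·8.85×10^-12·1.2) = 14.8 N/C.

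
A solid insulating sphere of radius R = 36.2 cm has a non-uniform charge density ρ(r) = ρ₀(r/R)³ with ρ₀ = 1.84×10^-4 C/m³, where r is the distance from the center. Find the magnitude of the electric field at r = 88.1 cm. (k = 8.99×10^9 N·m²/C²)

2.12×10^5 N/C

Symmetry ⇒ E = E(r) r̂. Gaussian sphere of radius r = 88.1 cm (r > R, all charge enclosed).
Q_enc = 4π ∫₀^R ρ₀(r'/R)^3 r'² dr' = 4πρ₀R³/6 = 1.828×10^-5 C.
Applying ∮E·dA = Q_enc/ε₀ with Φ = E(4πr²):
E = k|Q_enc|/r² = (8.99×10^9)(1.828×10^-5)/(0.881)² = 2.12×10^5 N/C.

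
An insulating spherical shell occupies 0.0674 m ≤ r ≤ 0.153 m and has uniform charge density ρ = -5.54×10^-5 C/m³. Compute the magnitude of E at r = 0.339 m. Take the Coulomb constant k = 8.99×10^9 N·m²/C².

|E| ≈ 5.95e4 V/m

Use a concentric Gaussian sphere at r = 0.339 m (r > 0.153 m, enclosing the whole shell).
Q_enc = ρ·(4π/3)(b³ − a³) = (-5.54×10^-5)·(4π/3)·((0.153)³ − (0.0674)³) = -7.601×10^-7 C.
Gauss's law: E·4πr² = Q_enc/ε₀.
E = k|Q_enc|/r² = (8.99×10^9)(7.601×10^-7)/(0.339)² = 5.95×10^4 N/C.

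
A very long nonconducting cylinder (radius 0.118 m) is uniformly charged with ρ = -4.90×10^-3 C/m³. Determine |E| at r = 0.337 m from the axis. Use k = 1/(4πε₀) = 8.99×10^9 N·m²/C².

|E| = 1.14×10^7 N/C

Coaxial Gaussian cylinder, radius r = 0.337 m, length L (r > 0.118 m, full cross-section enclosed).
λ_enc = ρ·πR² = (-4.90×10^-3)π(0.118)² = -2.143×10^-4 C/m.
Applying ∮E·dA = Q_enc/ε₀ with the end caps contributing no flux:
E = 2k|λ_enc|/r = 2(8.99×10^9)(2.143×10^-4)/(0.337) = 1.14e7 N/C.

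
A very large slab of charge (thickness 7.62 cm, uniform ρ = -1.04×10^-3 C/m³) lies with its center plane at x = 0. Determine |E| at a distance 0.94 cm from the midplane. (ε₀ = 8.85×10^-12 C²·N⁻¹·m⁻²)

1.10e6 N/C

By symmetry E is perpendicular to the slab. A Gaussian pillbox from −0.94 cm to +0.94 cm (face area A) lies entirely within the slab.
Q_enc = ρ·(2x)·A and flux = 2EA, so 2EA = 2ρxA/ε₀ ⇒ E = |ρ|x/ε₀.
E = (1.04e-3)(0.0094)/(8.85×10^-12) = 1.10e6 N/C.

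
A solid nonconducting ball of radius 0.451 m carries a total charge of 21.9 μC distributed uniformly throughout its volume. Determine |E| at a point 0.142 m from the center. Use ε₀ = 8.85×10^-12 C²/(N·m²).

3.05e5 N/C

Use a concentric Gaussian sphere at r = 0.142 m (r < R).
For a uniform sphere the enclosed fraction is (r/R)³, so Q_enc = (21.9 μC)(0.142/0.451)³ = 6.836e-7 C.
Applying ∮E·dA = Q_enc/ε₀ with Φ = E(4πr²):
E = |Q_enc|/(4πε₀r²) = (6.836×10^-7)/(4π·8.85×10^-12·(0.142)²) = 3.05×10^5 N/C.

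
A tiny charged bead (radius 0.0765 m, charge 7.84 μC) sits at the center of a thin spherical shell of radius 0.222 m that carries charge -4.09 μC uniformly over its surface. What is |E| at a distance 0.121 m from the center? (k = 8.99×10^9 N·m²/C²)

|E| ≈ 4.81e6 N/C

Symmetry ⇒ E = E(r) r̂. Gaussian sphere of radius r = 0.121 m (between the bodies, 0.0765 m < r < 0.222 m).
The shell at 0.222 m lies outside the Gaussian surface, so Q_enc = 7.84 μC = 7.84×10^-6 C.
Gauss's law: E·4πr² = Q_enc/ε₀.
E = k|Q_enc|/r² = (8.99×10^9)(7.84×10^-6)/(0.121)² = 4.81e6 N/C.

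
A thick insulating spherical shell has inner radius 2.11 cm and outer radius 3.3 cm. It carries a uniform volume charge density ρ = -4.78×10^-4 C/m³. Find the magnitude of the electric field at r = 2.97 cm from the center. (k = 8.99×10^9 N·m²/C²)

Use a concentric Gaussian sphere at r = 2.97 cm (within the shell material, 2.11 cm < r < 3.3 cm).
Only the shell between 2.11 cm and r is enclosed: Q_enc = ρ·(4π/3)(r³ − a³) = (-4.78e-4)·(4π/3)·((0.0297)³ − (0.0211)³) = -3.365×10^-8 C.
Since E is radial and uniform over the Gaussian sphere, Φ = E·4πr² = Q_enc/ε₀.
E = k|Q_enc|/r² = (8.99×10^9)(3.365×10^-8)/(0.0297)² = 3.43×10^5 N/C.

E ≈ 3.43e5 N/C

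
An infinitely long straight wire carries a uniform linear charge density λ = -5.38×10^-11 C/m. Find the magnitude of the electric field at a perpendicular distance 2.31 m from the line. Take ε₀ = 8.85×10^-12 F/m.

|E| = 0.419 V/m

Coaxial Gaussian cylinder, radius r = 2.31 m, length L.
Q_enc = λL, so λ_enc = -5.38e-11 C/m.
Gauss's law: E·2πrL = λ_enc L/ε₀.
E = |λ_enc|/(2πε₀r) = (5.38×10^-11)/(2π·8.85×10^-12·2.31) = 0.419 N/C.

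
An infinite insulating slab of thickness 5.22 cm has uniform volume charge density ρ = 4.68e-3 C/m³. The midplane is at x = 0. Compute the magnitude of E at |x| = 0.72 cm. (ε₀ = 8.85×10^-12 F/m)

By symmetry E is perpendicular to the slab. A Gaussian pillbox from −0.72 cm to +0.72 cm (face area A) lies entirely within the slab.
Q_enc = ρ·(2x)·A and flux = 2EA, so 2EA = 2ρxA/ε₀ ⇒ E = |ρ|x/ε₀.
E = (4.68e-3)(0.0072)/(8.85×10^-12) = 3.81×10^6 N/C.

E = 3.81e6 N/C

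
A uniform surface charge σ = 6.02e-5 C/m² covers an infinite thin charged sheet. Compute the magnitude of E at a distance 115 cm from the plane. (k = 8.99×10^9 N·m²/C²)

E ≈ 3.40e6 N/C

The symmetry is planar: E is normal to the sheet and the same magnitude on both sides. Take a pillbox straddling the sheet with end-cap area A.
Only the two end caps contribute flux: Φ = 2EA. With Q_enc = σA, Gauss's law gives E = |σ|/(2ε₀).
E = 2πk|σ| = 2π(8.99×10^9)(6.02e-5) = 3.40×10^6 N/C.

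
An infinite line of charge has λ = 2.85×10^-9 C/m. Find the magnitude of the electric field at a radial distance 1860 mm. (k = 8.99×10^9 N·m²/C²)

Choose a coaxial cylinder of radius r = 1860 mm (arbitrary length L) as the Gaussian surface.
Q_enc = λL, so λ_enc = 2.85×10^-9 C/m.
By Gauss's law (flux through the curved wall only), E·2πrL = λ_enc L/ε₀.
E = 2k|λ_enc|/r = 2(8.99×10^9)(2.85×10^-9)/(1.86) = 27.5 N/C.

|E| = 27.5 N/C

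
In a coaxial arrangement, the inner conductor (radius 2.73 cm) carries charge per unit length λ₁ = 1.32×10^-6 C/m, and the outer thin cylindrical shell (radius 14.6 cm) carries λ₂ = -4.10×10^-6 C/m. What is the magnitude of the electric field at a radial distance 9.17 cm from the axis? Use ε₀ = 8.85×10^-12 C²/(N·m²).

Take a coaxial cylindrical Gaussian surface of radius r = 9.17 cm and length L (between the conductors, 2.73 cm < r < 14.6 cm).
Only the inner wire is enclosed; the outer shell contributes nothing inside itself. λ_enc = λ₁ = 1.32×10^-6 C/m.
Gauss's law: E·2πrL = λ_enc L/ε₀.
E = |λ_enc|/(2πε₀r) = (1.32e-6)/(2π·8.85×10^-12·0.0917) = 2.59×10^5 N/C.

E ≈ 2.59×10^5 N/C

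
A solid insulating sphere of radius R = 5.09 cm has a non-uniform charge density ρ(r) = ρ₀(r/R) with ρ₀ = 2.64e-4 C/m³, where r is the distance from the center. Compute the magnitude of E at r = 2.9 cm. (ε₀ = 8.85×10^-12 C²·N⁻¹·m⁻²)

Symmetry ⇒ E = E(r) r̂. Gaussian sphere of radius r = 2.9 cm (r < R).
Q_enc = ∫₀^r ρ(r')·4πr'² dr' = (4πρ₀/R) ∫₀^r r'^3 dr' = 4πρ₀ r^4/(4·R) = 1.152e-8 C.
Gauss's law: E·4πr² = Q_enc/ε₀.
E = |Q_enc|/(4πε₀r²) = (1.152×10^-8)/(4π·8.85×10^-12·(0.029)²) = 1.23×10^5 N/C.

E ≈ 1.23e5 V/m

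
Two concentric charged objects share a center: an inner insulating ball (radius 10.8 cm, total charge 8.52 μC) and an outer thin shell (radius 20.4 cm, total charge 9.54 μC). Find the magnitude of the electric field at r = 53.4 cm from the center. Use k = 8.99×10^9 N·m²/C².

Use a concentric Gaussian sphere at r = 53.4 cm (r > 20.4 cm, enclosing both).
Q_enc = (8.52 μC) + (9.54 μC) = 1.806×10^-5 C.
Since E is radial and uniform over the Gaussian sphere, Φ = E·4πr² = Q_enc/ε₀.
E = k|Q_enc|/r² = (8.99×10^9)(1.806×10^-5)/(0.534)² = 5.69×10^5 N/C.

5.69×10^5 V/m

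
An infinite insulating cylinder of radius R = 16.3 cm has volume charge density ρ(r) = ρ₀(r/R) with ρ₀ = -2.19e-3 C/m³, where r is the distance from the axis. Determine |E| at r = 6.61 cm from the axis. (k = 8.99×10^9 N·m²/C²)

Coaxial Gaussian cylinder, radius r = 6.61 cm, length L (r < R).
λ_enc = ∫₀^r ρ(r')·2πr' dr' = (2πρ₀/R)·r^3/3 = -8.127e-6 C/m.
Gauss's law: E·2πrL = λ_enc L/ε₀.
E = 2k|λ_enc|/r = 2(8.99×10^9)(8.127×10^-6)/(0.0661) = 2.21×10^6 N/C.

|E| = 2.21e6 N/C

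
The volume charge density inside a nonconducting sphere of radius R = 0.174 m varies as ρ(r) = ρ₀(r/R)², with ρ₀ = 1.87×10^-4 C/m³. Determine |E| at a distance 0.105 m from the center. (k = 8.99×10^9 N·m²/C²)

E ≈ 1.62×10^5 N/C

Symmetry ⇒ E = E(r) r̂. Gaussian sphere of radius r = 0.105 m (r < R).
Q_enc = ∫₀^r ρ(r')·4πr'² dr' = (4πρ₀/R²) ∫₀^r r'^4 dr' = 4πρ₀ r^5/(5·R²) = 1.981×10^-7 C.
Since E is radial and uniform over the Gaussian sphere, Φ = E·4πr² = Q_enc/ε₀.
E = k|Q_enc|/r² = (8.99×10^9)(1.981e-7)/(0.105)² = 1.62×10^5 N/C.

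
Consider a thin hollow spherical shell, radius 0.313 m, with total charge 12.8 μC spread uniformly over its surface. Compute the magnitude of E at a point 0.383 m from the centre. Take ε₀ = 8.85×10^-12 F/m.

7.85×10^5 V/m

Use a concentric Gaussian sphere at r = 0.383 m (r > 0.313 m).
The entire shell is enclosed: Q_enc = 1.28×10^-5 C.
By Gauss's law, ∮E·dA = E·4πr² = Q_enc/ε₀.
E = |Q_enc|/(4πε₀r²) = (1.28×10^-5)/(4π·8.85×10^-12·(0.383)²) = 7.85×10^5 N/C.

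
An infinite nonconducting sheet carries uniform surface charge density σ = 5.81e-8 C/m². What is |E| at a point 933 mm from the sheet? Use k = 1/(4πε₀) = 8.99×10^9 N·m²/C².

3.28e3 N/C

By planar symmetry E is perpendicular to the sheet and uniform; use a Gaussian pillbox with flat faces of area A on each side of the sheet.
Only the two end caps contribute flux: Φ = 2EA. With Q_enc = σA, Gauss's law gives E = |σ|/(2ε₀).
E = 2πk|σ| = 2π(8.99×10^9)(5.81×10^-8) = 3.28×10^3 N/C.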